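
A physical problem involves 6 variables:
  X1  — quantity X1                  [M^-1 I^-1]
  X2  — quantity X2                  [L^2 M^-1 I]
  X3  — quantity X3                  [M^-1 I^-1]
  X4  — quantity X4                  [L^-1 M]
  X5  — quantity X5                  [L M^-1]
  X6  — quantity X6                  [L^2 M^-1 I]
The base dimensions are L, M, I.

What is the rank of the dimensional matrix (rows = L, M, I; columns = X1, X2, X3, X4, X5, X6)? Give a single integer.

Dimensional matrix (L×M×I by X1×X2×X3×X4×X5×X6):
  L: [ 0  2  0 -1  1  2]
  M: [-1 -1 -1  1 -1 -1]
  I: [-1  1 -1  0  0  1]
Echelon form has 2 nonzero rows (pivots: X1,X2)

2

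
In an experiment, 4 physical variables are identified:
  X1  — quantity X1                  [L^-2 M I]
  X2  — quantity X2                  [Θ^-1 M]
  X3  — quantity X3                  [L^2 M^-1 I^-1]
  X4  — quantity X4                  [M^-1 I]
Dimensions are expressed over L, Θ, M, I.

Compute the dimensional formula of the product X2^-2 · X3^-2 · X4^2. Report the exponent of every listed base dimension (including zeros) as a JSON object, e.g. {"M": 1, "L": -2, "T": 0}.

{"L": -4, "Θ": 2, "M": -2, "I": 4}

Exponent matrix [L,Θ,M,I] × [X1,X2,X3,X4]:
  L: [-2  0  2  0]
  Θ: [ 0 -1  0  0]
  M: [ 1  1 -1 -1]
  I: [ 1  0 -1  1]
  [L]: (-2)·0+(-2)·2+(2)·0 = -4
  [Θ]: (-2)·-1+(-2)·0+(2)·0 = 2
  [M]: (-2)·1+(-2)·-1+(2)·-1 = -2
  [I]: (-2)·0+(-2)·-1+(2)·1 = 4
⇒ L^-4 Θ^2 M^-2 I^4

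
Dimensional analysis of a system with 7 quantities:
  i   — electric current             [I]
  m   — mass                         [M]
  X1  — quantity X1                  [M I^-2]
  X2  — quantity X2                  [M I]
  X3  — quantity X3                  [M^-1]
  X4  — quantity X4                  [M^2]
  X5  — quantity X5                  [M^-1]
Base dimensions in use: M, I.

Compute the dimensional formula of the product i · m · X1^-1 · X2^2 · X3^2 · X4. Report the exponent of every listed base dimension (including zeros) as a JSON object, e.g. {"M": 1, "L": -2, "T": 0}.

{"M": 2, "I": 5}

Write exponents as rows M,I / cols i,m,X1,X2,X3,X4,X5:
  M: [ 0  1  1  1 -1  2 -1]
  I: [ 1  0 -2  1  0  0  0]
  [M]: (1)·0+(1)·1+(-1)·1+(2)·1+(2)·-1+(1)·2 = 2
  [I]: (1)·1+(1)·0+(-1)·-2+(2)·1+(2)·0+(1)·0 = 5
⇒ M^2 I^5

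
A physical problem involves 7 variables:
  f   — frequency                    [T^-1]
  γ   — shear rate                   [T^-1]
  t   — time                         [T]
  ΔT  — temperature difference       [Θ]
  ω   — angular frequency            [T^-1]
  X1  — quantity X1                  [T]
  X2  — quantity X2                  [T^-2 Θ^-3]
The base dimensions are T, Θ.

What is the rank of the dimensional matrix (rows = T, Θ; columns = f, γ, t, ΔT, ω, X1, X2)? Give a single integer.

Dimensional matrix (T×Θ by f×γ×t×ΔT×ω×X1×X2):
  T: [-1 -1  1  0 -1  1 -2]
  Θ: [ 0  0  0  1  0  0 -3]
Echelon form has 2 nonzero rows (pivots: f,ΔT)

2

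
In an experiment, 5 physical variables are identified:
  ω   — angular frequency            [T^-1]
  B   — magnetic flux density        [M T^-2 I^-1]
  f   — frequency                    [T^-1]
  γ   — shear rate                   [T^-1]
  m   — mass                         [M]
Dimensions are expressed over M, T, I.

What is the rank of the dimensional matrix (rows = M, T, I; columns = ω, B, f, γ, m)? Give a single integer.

3

Write exponents as rows M,T,I / cols ω,B,f,γ,m:
  M: [ 0  1  0  0  1]
  T: [-1 -2 -1 -1  0]
  I: [ 0 -1  0  0  0]
Echelon form has 3 nonzero rows (pivots: ω,B,m)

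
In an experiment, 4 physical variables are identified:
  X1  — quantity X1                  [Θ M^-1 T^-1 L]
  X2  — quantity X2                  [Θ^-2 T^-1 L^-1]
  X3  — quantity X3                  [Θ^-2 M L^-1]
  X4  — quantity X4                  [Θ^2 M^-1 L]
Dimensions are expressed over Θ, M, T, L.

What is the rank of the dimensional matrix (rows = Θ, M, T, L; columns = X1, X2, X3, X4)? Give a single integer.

3

Write exponents as rows Θ,M,T,L / cols X1,X2,X3,X4:
  Θ: [ 1 -2 -2  2]
  M: [-1  0  1 -1]
  T: [-1 -1  0  0]
  L: [ 1 -1 -1  1]
Row reduction gives pivot columns X1,X2,X3; rank = 3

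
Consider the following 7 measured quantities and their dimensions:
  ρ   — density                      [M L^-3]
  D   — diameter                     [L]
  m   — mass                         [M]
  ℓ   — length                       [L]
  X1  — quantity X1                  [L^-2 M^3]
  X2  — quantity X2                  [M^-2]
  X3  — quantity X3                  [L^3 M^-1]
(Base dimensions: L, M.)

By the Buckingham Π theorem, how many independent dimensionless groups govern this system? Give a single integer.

Write exponents as rows L,M / cols ρ,D,m,ℓ,X1,X2,X3:
  L: [-3  1  0  1 -2  0  3]
  M: [ 1  0  1  0  3 -2 -1]
Echelon form has 2 nonzero rows (pivots: ρ,D)
7 vars − rank 2 = 5 Π groups

5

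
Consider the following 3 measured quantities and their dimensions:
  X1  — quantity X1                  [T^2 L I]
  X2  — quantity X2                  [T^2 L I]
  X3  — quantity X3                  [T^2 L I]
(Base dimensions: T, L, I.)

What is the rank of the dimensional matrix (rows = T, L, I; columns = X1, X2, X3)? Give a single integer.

Exponent matrix [T,L,I] × [X1,X2,X3]:
  T: [ 2  2  2]
  L: [ 1  1  1]
  I: [ 1  1  1]
Echelon form has 1 nonzero rows (pivots: X1)

1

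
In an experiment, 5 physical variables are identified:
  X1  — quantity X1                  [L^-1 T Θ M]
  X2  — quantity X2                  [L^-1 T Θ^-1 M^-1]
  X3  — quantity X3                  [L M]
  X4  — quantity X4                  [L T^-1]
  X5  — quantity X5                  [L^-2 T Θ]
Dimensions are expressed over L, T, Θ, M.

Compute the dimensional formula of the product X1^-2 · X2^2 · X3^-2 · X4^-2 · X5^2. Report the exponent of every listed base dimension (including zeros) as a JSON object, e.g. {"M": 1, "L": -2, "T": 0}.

{"L": -8, "T": 4, "Θ": -2, "M": -6}

Dimensional matrix (L×T×Θ×M by X1×X2×X3×X4×X5):
  L: [-1 -1  1  1 -2]
  T: [ 1  1  0 -1  1]
  Θ: [ 1 -1  0  0  1]
  M: [ 1 -1  1  0  0]
  [L]: (-2)·-1+(2)·-1+(-2)·1+(-2)·1+(2)·-2 = -8
  [T]: (-2)·1+(2)·1+(-2)·0+(-2)·-1+(2)·1 = 4
  [Θ]: (-2)·1+(2)·-1+(-2)·0+(-2)·0+(2)·1 = -2
  [M]: (-2)·1+(2)·-1+(-2)·1+(-2)·0+(2)·0 = -6
⇒ L^-8 T^4 Θ^-2 M^-6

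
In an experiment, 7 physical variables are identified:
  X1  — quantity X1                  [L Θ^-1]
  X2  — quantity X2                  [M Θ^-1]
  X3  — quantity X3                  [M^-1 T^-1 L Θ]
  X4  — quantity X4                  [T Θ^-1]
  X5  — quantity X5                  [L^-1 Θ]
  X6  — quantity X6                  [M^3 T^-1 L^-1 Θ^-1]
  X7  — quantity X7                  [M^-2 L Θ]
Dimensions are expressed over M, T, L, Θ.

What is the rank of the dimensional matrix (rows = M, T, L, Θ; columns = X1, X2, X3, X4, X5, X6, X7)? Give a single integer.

3

Dimensional matrix (M×T×L×Θ by X1×X2×X3×X4×X5×X6×X7):
  M: [ 0  1 -1  0  0  3 -2]
  T: [ 0  0 -1  1  0 -1  0]
  L: [ 1  0  1  0 -1 -1  1]
  Θ: [-1 -1  1 -1  1 -1  1]
Echelon form has 3 nonzero rows (pivots: X1,X2,X3)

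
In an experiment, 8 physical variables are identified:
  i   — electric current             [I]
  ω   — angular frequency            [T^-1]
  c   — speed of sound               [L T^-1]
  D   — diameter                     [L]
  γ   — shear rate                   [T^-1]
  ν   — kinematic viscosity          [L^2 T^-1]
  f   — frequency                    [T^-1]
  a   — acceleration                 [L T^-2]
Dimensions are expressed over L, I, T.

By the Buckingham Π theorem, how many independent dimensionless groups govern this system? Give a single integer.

5

Dimensional matrix (L×I×T by i×ω×c×D×γ×ν×f×a):
  L: [ 0  0  1  1  0  2  0  1]
  I: [ 1  0  0  0  0  0  0  0]
  T: [ 0 -1 -1  0 -1 -1 -1 -2]
Echelon form has 3 nonzero rows (pivots: i,ω,c)
n=8, r=3 ⇒ 5 dimensionless groups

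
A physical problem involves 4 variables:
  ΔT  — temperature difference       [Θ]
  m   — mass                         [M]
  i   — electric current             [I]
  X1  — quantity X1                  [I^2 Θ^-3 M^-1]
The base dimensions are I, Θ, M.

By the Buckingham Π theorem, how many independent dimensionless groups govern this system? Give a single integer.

Dimensional matrix (I×Θ×M by ΔT×m×i×X1):
  I: [ 0  0  1  2]
  Θ: [ 1  0  0 -3]
  M: [ 0  1  0 -1]
Echelon form has 3 nonzero rows (pivots: ΔT,m,i)
n=4, r=3 ⇒ 1 dimensionless group

1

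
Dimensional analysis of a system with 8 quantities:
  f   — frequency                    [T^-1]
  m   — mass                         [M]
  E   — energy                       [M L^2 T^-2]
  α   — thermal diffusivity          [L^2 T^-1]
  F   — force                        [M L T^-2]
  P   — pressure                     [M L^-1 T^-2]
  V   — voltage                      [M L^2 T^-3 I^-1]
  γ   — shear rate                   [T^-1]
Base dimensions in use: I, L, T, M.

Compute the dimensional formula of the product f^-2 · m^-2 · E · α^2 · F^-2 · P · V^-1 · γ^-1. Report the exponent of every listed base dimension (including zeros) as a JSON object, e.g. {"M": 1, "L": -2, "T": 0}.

Exponent matrix [I,L,T,M] × [f,m,E,α,F,P,V,γ]:
  I: [ 0  0  0  0  0  0 -1  0]
  L: [ 0  0  2  2  1 -1  2  0]
  T: [-1  0 -2 -1 -2 -2 -3 -1]
  M: [ 0  1  1  0  1  1  1  0]
  [I]: (-2)·0+(-2)·0+(1)·0+(2)·0+(-2)·0+(1)·0+(-1)·-1+(-1)·0 = 1
  [L]: (-2)·0+(-2)·0+(1)·2+(2)·2+(-2)·1+(1)·-1+(-1)·2+(-1)·0 = 1
  [T]: (-2)·-1+(-2)·0+(1)·-2+(2)·-1+(-2)·-2+(1)·-2+(-1)·-3+(-1)·-1 = 4
  [M]: (-2)·0+(-2)·1+(1)·1+(2)·0+(-2)·1+(1)·1+(-1)·1+(-1)·0 = -3
⇒ I L T^4 M^-3

{"I": 1, "L": 1, "T": 4, "M": -3}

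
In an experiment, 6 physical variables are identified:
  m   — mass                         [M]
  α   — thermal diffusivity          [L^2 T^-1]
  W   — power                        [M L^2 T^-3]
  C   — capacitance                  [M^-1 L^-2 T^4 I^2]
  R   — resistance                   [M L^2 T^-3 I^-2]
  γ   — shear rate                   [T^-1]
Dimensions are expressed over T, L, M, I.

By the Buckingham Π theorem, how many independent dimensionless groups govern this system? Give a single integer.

Exponent matrix [T,L,M,I] × [m,α,W,C,R,γ]:
  T: [ 0 -1 -3  4 -3 -1]
  L: [ 0  2  2 -2  2  0]
  M: [ 1  0  1 -1  1  0]
  I: [ 0  0  0  2 -2  0]
Echelon form has 4 nonzero rows (pivots: m,α,W,C)
n=6, r=4 ⇒ 2 dimensionless groups

2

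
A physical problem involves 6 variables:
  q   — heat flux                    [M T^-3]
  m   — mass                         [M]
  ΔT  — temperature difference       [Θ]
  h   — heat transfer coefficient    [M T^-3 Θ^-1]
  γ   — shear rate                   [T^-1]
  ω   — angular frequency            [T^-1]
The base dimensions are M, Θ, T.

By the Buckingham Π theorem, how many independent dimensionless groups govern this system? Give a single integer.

Write exponents as rows M,Θ,T / cols q,m,ΔT,h,γ,ω:
  M: [ 1  1  0  1  0  0]
  Θ: [ 0  0  1 -1  0  0]
  T: [-3  0  0 -3 -1 -1]
RREF → pivots at {q,m,ΔT} ⇒ r = 3
n=6, r=3 ⇒ 3 dimensionless groups

3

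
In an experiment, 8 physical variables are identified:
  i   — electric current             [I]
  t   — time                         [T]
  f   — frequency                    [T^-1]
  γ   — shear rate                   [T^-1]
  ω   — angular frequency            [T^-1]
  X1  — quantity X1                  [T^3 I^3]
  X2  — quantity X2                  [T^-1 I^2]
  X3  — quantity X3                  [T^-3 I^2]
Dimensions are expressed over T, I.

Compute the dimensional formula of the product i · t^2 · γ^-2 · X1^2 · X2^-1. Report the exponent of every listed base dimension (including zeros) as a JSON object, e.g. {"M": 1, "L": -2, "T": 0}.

{"T": 11, "I": 5}

Dimensional matrix (T×I by i×t×f×γ×ω×X1×X2×X3):
  T: [ 0  1 -1 -1 -1  3 -1 -3]
  I: [ 1  0  0  0  0  3  2  2]
  [T]: (1)·0+(2)·1+(-2)·-1+(2)·3+(-1)·-1 = 11
  [I]: (1)·1+(2)·0+(-2)·0+(2)·3+(-1)·2 = 5
⇒ T^11 I^5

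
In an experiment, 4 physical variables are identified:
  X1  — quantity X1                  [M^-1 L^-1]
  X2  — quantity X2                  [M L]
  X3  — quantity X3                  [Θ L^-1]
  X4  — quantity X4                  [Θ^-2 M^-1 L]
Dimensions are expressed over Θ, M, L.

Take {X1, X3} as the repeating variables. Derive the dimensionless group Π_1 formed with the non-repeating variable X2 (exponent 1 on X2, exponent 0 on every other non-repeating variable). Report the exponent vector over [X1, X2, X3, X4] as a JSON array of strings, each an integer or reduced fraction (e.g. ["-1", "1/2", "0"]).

Write exponents as rows Θ,M,L / cols X1,X2,X3,X4:
  Θ: [ 0  0  1 -2]
  M: [-1  1  0 -1]
  L: [-1  1 -1  1]
Echelon form has 2 nonzero rows (pivots: X1,X3)
Pivot set = {X1,X3}, free = {X2,X4}
RREF:
  r0: [   1   -1    0    1]
  r1: [   0    0    1   -2]
  r2: [   0    0    0    0]
Fix exponent of X2 at 1, X4 at 0; solve each RREF row for its pivot's exponent:
  r0: exp(X1) + (-1)·1 = 0 ⇒ exp(X1) = 1
  r1: exp(X3) + (0)·1 = 0 ⇒ exp(X3) = 0
Π_1 = X1 · X2

["1", "1", "0", "0"]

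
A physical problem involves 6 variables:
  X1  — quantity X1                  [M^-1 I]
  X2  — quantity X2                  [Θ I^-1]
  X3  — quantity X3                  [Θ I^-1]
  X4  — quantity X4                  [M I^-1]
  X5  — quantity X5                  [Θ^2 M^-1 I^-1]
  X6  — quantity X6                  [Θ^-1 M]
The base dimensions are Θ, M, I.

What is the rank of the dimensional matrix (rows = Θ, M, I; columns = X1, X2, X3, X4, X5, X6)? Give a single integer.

Write exponents as rows Θ,M,I / cols X1,X2,X3,X4,X5,X6:
  Θ: [ 0  1  1  0  2 -1]
  M: [-1  0  0  1 -1  1]
  I: [ 1 -1 -1 -1 -1  0]
RREF → pivots at {X1,X2} ⇒ r = 2

2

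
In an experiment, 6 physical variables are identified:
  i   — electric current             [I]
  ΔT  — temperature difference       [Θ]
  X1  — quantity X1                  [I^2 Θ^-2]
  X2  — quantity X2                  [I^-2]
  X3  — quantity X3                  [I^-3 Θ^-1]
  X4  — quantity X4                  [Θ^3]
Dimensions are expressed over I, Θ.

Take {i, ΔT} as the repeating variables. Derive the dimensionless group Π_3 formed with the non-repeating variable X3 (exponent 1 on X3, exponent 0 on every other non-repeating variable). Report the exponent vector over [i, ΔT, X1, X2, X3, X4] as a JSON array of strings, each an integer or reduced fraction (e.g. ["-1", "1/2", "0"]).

Dimensional matrix (I×Θ by i×ΔT×X1×X2×X3×X4):
  I: [ 1  0  2 -2 -3  0]
  Θ: [ 0  1 -2  0 -1  3]
Echelon form has 2 nonzero rows (pivots: i,ΔT)
Repeat: i,ΔT; free: X1,X2,X3,X4
RREF:
  r0: [   1    0    2   -2   -3    0]
  r1: [   0    1   -2    0   -1    3]
Fix exponent of X3 at 1, X1 at 0, X2 at 0, X4 at 0; solve each RREF row for its pivot's exponent:
  r0: exp(i) + (-3)·1 = 0 ⇒ exp(i) = 3
  r1: exp(ΔT) + (-1)·1 = 0 ⇒ exp(ΔT) = 1
Π_3 = i^3 · ΔT · X3

["3", "1", "0", "0", "1", "0"]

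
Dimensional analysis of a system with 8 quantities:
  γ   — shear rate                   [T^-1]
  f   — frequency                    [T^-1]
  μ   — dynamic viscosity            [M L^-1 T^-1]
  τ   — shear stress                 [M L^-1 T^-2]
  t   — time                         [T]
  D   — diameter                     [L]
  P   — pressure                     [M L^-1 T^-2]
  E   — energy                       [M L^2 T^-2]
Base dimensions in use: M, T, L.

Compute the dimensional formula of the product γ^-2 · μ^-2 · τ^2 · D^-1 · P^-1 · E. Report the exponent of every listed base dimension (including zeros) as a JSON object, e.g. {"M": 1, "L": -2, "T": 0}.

Dimensional matrix (M×T×L by γ×f×μ×τ×t×D×P×E):
  M: [ 0  0  1  1  0  0  1  1]
  T: [-1 -1 -1 -2  1  0 -2 -2]
  L: [ 0  0 -1 -1  0  1 -1  2]
  [M]: (-2)·0+(-2)·1+(2)·1+(-1)·0+(-1)·1+(1)·1 = 0
  [T]: (-2)·-1+(-2)·-1+(2)·-2+(-1)·0+(-1)·-2+(1)·-2 = 0
  [L]: (-2)·0+(-2)·-1+(2)·-1+(-1)·1+(-1)·-1+(1)·2 = 2
⇒ L^2

{"M": 0, "T": 0, "L": 2}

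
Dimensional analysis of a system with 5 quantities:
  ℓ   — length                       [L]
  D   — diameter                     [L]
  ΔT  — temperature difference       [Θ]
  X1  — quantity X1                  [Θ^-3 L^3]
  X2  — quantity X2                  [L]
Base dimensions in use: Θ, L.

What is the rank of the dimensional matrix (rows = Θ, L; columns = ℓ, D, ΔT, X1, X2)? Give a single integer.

2

Exponent matrix [Θ,L] × [ℓ,D,ΔT,X1,X2]:
  Θ: [ 0  0  1 -3  0]
  L: [ 1  1  0  3  1]
Echelon form has 2 nonzero rows (pivots: ℓ,ΔT)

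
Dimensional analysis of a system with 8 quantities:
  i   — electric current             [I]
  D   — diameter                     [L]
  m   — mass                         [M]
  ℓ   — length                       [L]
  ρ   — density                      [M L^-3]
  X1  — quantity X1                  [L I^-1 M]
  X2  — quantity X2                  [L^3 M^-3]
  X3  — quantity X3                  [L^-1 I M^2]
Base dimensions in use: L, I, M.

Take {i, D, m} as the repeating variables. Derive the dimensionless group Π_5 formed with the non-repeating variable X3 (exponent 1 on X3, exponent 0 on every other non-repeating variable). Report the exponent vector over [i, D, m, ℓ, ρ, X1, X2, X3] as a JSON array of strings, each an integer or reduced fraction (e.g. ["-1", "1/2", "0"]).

Dimensional matrix (L×I×M by i×D×m×ℓ×ρ×X1×X2×X3):
  L: [ 0  1  0  1 -3  1  3 -1]
  I: [ 1  0  0  0  0 -1  0  1]
  M: [ 0  0  1  0  1  1 -3  2]
Row reduction gives pivot columns i,D,m; rank = 3
Repeat: i,D,m; free: ℓ,ρ,X1,X2,X3
RREF:
  r0: [   1    0    0    0    0   -1    0    1]
  r1: [   0    1    0    1   -3    1    3   -1]
  r2: [   0    0    1    0    1    1   -3    2]
Fix exponent of X3 at 1, ℓ at 0, ρ at 0, X1 at 0, X2 at 0; solve each RREF row for its pivot's exponent:
  r0: exp(i) + (1)·1 = 0 ⇒ exp(i) = -1
  r1: exp(D) + (-1)·1 = 0 ⇒ exp(D) = 1
  r2: exp(m) + (2)·1 = 0 ⇒ exp(m) = -2
Π_5 = i^-1 · D · m^-2 · X3

["-1", "1", "-2", "0", "0", "0", "0", "1"]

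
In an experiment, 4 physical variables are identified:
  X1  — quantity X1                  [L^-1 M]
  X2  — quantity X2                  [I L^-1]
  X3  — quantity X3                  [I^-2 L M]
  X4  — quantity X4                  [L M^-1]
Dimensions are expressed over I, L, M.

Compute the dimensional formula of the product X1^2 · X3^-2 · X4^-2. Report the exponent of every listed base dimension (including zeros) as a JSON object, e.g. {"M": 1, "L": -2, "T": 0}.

Dimensional matrix (I×L×M by X1×X2×X3×X4):
  I: [ 0  1 -2  0]
  L: [-1 -1  1  1]
  M: [ 1  0  1 -1]
  [I]: (2)·0+(-2)·-2+(-2)·0 = 4
  [L]: (2)·-1+(-2)·1+(-2)·1 = -6
  [M]: (2)·1+(-2)·1+(-2)·-1 = 2
⇒ I^4 L^-6 M^2

{"I": 4, "L": -6, "M": 2}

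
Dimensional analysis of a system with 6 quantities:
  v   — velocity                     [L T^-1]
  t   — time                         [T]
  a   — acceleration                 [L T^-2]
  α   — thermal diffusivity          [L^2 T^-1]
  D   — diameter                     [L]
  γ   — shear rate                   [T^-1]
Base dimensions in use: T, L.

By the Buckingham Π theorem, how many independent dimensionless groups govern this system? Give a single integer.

Exponent matrix [T,L] × [v,t,a,α,D,γ]:
  T: [-1  1 -2 -1  0 -1]
  L: [ 1  0  1  2  1  0]
Row reduction gives pivot columns v,t; rank = 2
Π count = n − r = 6 − 2 = 4

4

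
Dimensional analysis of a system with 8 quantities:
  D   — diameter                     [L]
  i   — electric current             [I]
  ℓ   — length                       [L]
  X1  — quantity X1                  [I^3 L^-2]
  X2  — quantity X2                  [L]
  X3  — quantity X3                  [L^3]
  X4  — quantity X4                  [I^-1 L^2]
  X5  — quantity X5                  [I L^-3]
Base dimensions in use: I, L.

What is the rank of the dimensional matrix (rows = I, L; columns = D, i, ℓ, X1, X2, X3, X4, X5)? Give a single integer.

Write exponents as rows I,L / cols D,i,ℓ,X1,X2,X3,X4,X5:
  I: [ 0  1  0  3  0  0 -1  1]
  L: [ 1  0  1 -2  1  3  2 -3]
Row reduction gives pivot columns D,i; rank = 2

2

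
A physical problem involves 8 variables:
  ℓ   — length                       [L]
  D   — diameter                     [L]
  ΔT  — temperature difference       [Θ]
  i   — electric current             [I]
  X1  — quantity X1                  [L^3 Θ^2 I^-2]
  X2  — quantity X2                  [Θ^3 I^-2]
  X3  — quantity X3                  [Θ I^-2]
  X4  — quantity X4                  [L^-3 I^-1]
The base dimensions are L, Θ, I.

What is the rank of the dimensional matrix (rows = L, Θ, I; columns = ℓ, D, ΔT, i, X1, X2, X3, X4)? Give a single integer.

3

Write exponents as rows L,Θ,I / cols ℓ,D,ΔT,i,X1,X2,X3,X4:
  L: [ 1  1  0  0  3  0  0 -3]
  Θ: [ 0  0  1  0  2  3  1  0]
  I: [ 0  0  0  1 -2 -2 -2 -1]
Echelon form has 3 nonzero rows (pivots: ℓ,ΔT,i)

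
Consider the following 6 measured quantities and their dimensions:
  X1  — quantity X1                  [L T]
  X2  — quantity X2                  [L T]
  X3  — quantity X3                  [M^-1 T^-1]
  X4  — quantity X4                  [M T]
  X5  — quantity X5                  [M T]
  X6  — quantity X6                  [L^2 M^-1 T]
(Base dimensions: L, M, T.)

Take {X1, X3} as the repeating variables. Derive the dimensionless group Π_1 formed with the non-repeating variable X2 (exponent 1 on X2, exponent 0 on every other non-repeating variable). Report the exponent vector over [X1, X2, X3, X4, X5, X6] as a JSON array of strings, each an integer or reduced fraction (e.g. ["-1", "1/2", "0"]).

Write exponents as rows L,M,T / cols X1,X2,X3,X4,X5,X6:
  L: [ 1  1  0  0  0  2]
  M: [ 0  0 -1  1  1 -1]
  T: [ 1  1 -1  1  1  1]
RREF → pivots at {X1,X3} ⇒ r = 2
Repeat: X1,X3; free: X2,X4,X5,X6
RREF:
  r0: [   1    1    0    0    0    2]
  r1: [   0    0    1   -1   -1    1]
  r2: [   0    0    0    0    0    0]
Fix exponent of X2 at 1, X4 at 0, X5 at 0, X6 at 0; solve each RREF row for its pivot's exponent:
  r0: exp(X1) + (1)·1 = 0 ⇒ exp(X1) = -1
  r1: exp(X3) + (0)·1 = 0 ⇒ exp(X3) = 0
Π_1 = X1^-1 · X2

["-1", "1", "0", "0", "0", "0"]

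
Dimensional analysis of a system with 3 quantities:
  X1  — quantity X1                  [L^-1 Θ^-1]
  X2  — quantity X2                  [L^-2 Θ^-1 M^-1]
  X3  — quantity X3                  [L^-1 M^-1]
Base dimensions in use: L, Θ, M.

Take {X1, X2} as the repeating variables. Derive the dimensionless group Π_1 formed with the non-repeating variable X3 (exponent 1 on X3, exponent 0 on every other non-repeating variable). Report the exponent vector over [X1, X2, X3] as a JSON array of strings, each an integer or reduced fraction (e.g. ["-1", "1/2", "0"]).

["1", "-1", "1"]

Dimensional matrix (L×Θ×M by X1×X2×X3):
  L: [-1 -2 -1]
  Θ: [-1 -1  0]
  M: [ 0 -1 -1]
Echelon form has 2 nonzero rows (pivots: X1,X2)
Pivot set = {X1,X2}, free = {X3}
RREF:
  r0: [   1    0   -1]
  r1: [   0    1    1]
  r2: [   0    0    0]
Fix exponent of X3 at 1; solve each RREF row for its pivot's exponent:
  r0: exp(X1) + (-1)·1 = 0 ⇒ exp(X1) = 1
  r1: exp(X2) + (1)·1 = 0 ⇒ exp(X2) = -1
Π_1 = X1 · X2^-1 · X3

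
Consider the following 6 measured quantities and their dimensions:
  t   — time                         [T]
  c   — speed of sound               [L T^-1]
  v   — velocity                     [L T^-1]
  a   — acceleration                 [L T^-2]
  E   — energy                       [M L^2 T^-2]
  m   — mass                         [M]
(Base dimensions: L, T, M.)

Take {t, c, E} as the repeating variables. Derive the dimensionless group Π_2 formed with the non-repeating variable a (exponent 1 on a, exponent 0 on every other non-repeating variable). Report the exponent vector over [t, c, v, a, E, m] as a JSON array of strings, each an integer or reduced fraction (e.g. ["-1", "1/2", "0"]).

Exponent matrix [L,T,M] × [t,c,v,a,E,m]:
  L: [ 0  1  1  1  2  0]
  T: [ 1 -1 -1 -2 -2  0]
  M: [ 0  0  0  0  1  1]
Echelon form has 3 nonzero rows (pivots: t,c,E)
Pivot set = {t,c,E}, free = {v,a,m}
RREF:
  r0: [   1    0    0   -1    0    0]
  r1: [   0    1    1    1    0   -2]
  r2: [   0    0    0    0    1    1]
Fix exponent of a at 1, v at 0, m at 0; solve each RREF row for its pivot's exponent:
  r0: exp(t) + (-1)·1 = 0 ⇒ exp(t) = 1
  r1: exp(c) + (1)·1 = 0 ⇒ exp(c) = -1
  r2: exp(E) + (0)·1 = 0 ⇒ exp(E) = 0
Π_2 = t · c^-1 · a

["1", "-1", "0", "1", "0", "0"]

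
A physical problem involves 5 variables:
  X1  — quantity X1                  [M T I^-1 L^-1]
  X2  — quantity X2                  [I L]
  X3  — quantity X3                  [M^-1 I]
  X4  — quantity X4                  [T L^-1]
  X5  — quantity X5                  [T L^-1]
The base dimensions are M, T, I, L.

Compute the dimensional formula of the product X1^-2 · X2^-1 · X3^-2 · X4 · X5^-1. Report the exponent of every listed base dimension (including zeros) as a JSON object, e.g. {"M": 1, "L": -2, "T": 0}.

Dimensional matrix (M×T×I×L by X1×X2×X3×X4×X5):
  M: [ 1  0 -1  0  0]
  T: [ 1  0  0  1  1]
  I: [-1  1  1  0  0]
  L: [-1  1  0 -1 -1]
  [M]: (-2)·1+(-1)·0+(-2)·-1+(1)·0+(-1)·0 = 0
  [T]: (-2)·1+(-1)·0+(-2)·0+(1)·1+(-1)·1 = -2
  [I]: (-2)·-1+(-1)·1+(-2)·1+(1)·0+(-1)·0 = -1
  [L]: (-2)·-1+(-1)·1+(-2)·0+(1)·-1+(-1)·-1 = 1
⇒ T^-2 I^-1 L

{"M": 0, "T": -2, "I": -1, "L": 1}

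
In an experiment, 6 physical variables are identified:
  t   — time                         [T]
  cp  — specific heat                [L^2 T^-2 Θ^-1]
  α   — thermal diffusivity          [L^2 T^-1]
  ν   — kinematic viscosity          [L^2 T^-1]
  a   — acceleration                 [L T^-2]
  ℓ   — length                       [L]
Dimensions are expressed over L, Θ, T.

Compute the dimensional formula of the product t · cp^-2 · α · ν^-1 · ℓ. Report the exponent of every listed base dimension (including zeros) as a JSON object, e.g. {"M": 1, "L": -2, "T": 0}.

Exponent matrix [L,Θ,T] × [t,cp,α,ν,a,ℓ]:
  L: [ 0  2  2  2  1  1]
  Θ: [ 0 -1  0  0  0  0]
  T: [ 1 -2 -1 -1 -2  0]
  [L]: (1)·0+(-2)·2+(1)·2+(-1)·2+(1)·1 = -3
  [Θ]: (1)·0+(-2)·-1+(1)·0+(-1)·0+(1)·0 = 2
  [T]: (1)·1+(-2)·-2+(1)·-1+(-1)·-1+(1)·0 = 5
⇒ L^-3 Θ^2 T^5

{"L": -3, "Θ": 2, "T": 5}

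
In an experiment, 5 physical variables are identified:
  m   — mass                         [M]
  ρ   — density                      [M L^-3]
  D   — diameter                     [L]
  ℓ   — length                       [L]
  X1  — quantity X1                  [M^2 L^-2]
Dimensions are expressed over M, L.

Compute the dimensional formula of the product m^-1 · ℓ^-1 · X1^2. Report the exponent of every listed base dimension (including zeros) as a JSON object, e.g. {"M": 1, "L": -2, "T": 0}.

Dimensional matrix (M×L by m×ρ×D×ℓ×X1):
  M: [ 1  1  0  0  2]
  L: [ 0 -3  1  1 -2]
  [M]: (-1)·1+(-1)·0+(2)·2 = 3
  [L]: (-1)·0+(-1)·1+(2)·-2 = -5
⇒ M^3 L^-5

{"M": 3, "L": -5}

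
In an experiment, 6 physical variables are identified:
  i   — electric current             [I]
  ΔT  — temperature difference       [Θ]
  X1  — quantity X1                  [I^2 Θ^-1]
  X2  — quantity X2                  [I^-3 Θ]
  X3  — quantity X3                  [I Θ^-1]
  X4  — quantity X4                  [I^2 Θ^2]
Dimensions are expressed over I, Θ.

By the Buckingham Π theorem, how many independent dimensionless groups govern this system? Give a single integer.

Exponent matrix [I,Θ] × [i,ΔT,X1,X2,X3,X4]:
  I: [ 1  0  2 -3  1  2]
  Θ: [ 0  1 -1  1 -1  2]
RREF → pivots at {i,ΔT} ⇒ r = 2
6 vars − rank 2 = 4 Π groups

4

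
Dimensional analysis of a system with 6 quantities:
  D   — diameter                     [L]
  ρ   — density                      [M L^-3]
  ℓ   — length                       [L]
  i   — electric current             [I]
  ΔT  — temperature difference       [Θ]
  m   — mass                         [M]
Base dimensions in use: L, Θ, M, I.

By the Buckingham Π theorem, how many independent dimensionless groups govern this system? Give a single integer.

2

Exponent matrix [L,Θ,M,I] × [D,ρ,ℓ,i,ΔT,m]:
  L: [ 1 -3  1  0  0  0]
  Θ: [ 0  0  0  0  1  0]
  M: [ 0  1  0  0  0  1]
  I: [ 0  0  0  1  0  0]
Echelon form has 4 nonzero rows (pivots: D,ρ,i,ΔT)
6 vars − rank 4 = 2 Π groups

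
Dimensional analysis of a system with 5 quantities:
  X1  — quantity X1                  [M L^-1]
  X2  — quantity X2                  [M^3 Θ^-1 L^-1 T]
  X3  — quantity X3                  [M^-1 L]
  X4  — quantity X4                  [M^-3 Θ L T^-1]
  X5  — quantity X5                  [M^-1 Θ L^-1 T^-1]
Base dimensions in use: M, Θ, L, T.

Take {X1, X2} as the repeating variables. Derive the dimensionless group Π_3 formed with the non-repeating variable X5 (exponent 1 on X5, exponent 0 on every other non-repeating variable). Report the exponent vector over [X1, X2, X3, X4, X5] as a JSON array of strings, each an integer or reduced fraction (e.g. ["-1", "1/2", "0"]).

Exponent matrix [M,Θ,L,T] × [X1,X2,X3,X4,X5]:
  M: [ 1  3 -1 -3 -1]
  Θ: [ 0 -1  0  1  1]
  L: [-1 -1  1  1 -1]
  T: [ 0  1  0 -1 -1]
Row reduction gives pivot columns X1,X2; rank = 2
Repeat: X1,X2; free: X3,X4,X5
RREF:
  r0: [   1    0   -1    0    2]
  r1: [   0    1    0   -1   -1]
  r2: [   0    0    0    0    0]
  r3: [   0    0    0    0    0]
Fix exponent of X5 at 1, X3 at 0, X4 at 0; solve each RREF row for its pivot's exponent:
  r0: exp(X1) + (2)·1 = 0 ⇒ exp(X1) = -2
  r1: exp(X2) + (-1)·1 = 0 ⇒ exp(X2) = 1
Π_3 = X1^-2 · X2 · X5

["-2", "1", "0", "0", "1"]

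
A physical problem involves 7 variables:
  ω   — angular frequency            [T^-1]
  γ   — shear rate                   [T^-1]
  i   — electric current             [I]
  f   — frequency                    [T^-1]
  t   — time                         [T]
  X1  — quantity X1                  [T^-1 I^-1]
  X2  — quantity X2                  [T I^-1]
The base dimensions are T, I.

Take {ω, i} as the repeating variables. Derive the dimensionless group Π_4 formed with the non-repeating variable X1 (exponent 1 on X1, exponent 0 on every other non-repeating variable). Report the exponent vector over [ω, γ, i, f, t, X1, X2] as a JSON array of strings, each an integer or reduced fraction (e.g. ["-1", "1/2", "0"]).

["-1", "0", "1", "0", "0", "1", "0"]

Write exponents as rows T,I / cols ω,γ,i,f,t,X1,X2:
  T: [-1 -1  0 -1  1 -1  1]
  I: [ 0  0  1  0  0 -1 -1]
RREF → pivots at {ω,i} ⇒ r = 2
Repeat: ω,i; free: γ,f,t,X1,X2
RREF:
  r0: [   1    1    0    1   -1    1   -1]
  r1: [   0    0    1    0    0   -1   -1]
Fix exponent of X1 at 1, γ at 0, f at 0, t at 0, X2 at 0; solve each RREF row for its pivot's exponent:
  r0: exp(ω) + (1)·1 = 0 ⇒ exp(ω) = -1
  r1: exp(i) + (-1)·1 = 0 ⇒ exp(i) = 1
Π_4 = ω^-1 · i · X1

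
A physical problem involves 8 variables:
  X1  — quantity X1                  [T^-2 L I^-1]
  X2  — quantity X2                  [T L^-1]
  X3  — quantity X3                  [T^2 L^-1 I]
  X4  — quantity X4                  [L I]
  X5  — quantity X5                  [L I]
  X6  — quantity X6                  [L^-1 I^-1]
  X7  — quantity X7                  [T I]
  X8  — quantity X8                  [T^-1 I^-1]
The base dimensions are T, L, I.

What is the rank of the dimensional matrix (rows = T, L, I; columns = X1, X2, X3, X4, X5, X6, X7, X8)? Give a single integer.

2

Write exponents as rows T,L,I / cols X1,X2,X3,X4,X5,X6,X7,X8:
  T: [-2  1  2  0  0  0  1 -1]
  L: [ 1 -1 -1  1  1 -1  0  0]
  I: [-1  0  1  1  1 -1  1 -1]
Echelon form has 2 nonzero rows (pivots: X1,X2)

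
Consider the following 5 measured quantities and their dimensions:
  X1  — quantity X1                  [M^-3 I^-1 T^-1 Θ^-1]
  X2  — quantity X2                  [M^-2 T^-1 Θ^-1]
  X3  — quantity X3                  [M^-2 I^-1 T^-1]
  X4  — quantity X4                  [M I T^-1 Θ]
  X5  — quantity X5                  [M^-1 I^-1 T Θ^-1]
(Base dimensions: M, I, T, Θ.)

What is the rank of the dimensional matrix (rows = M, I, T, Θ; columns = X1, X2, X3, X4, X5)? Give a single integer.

3

Dimensional matrix (M×I×T×Θ by X1×X2×X3×X4×X5):
  M: [-3 -2 -2  1 -1]
  I: [-1  0 -1  1 -1]
  T: [-1 -1 -1 -1  1]
  Θ: [-1 -1  0  1 -1]
Echelon form has 3 nonzero rows (pivots: X1,X2,X3)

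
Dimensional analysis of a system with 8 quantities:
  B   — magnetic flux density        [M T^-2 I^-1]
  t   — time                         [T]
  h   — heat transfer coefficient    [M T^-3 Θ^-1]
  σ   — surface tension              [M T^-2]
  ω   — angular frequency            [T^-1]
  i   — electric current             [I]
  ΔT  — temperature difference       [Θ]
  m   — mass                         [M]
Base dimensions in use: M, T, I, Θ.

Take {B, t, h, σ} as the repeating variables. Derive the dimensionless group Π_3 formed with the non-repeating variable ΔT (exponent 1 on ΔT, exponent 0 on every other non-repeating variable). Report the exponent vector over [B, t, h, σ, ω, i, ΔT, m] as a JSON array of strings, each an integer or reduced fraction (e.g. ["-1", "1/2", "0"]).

["0", "1", "1", "-1", "0", "0", "1", "0"]

Write exponents as rows M,T,I,Θ / cols B,t,h,σ,ω,i,ΔT,m:
  M: [ 1  0  1  1  0  0  0  1]
  T: [-2  1 -3 -2 -1  0  0  0]
  I: [-1  0  0  0  0  1  0  0]
  Θ: [ 0  0 -1  0  0  0  1  0]
RREF → pivots at {B,t,h,σ} ⇒ r = 4
Repeat: B,t,h,σ; free: ω,i,ΔT,m
RREF:
  r0: [   1    0    0    0    0   -1    0    0]
  r1: [   0    1    0    0   -1    0   -1    2]
  r2: [   0    0    1    0    0    0   -1    0]
  r3: [   0    0    0    1    0    1    1    1]
Fix exponent of ΔT at 1, ω at 0, i at 0, m at 0; solve each RREF row for its pivot's exponent:
  r0: exp(B) + (0)·1 = 0 ⇒ exp(B) = 0
  r1: exp(t) + (-1)·1 = 0 ⇒ exp(t) = 1
  r2: exp(h) + (-1)·1 = 0 ⇒ exp(h) = 1
  r3: exp(σ) + (1)·1 = 0 ⇒ exp(σ) = -1
Π_3 = t · h · σ^-1 · ΔT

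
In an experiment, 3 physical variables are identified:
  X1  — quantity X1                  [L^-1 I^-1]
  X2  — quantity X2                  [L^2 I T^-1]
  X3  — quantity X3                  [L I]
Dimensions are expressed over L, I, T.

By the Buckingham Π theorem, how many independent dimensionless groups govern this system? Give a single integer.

Exponent matrix [L,I,T] × [X1,X2,X3]:
  L: [-1  2  1]
  I: [-1  1  1]
  T: [ 0 -1  0]
Row reduction gives pivot columns X1,X2; rank = 2
3 vars − rank 2 = 1 Π group

1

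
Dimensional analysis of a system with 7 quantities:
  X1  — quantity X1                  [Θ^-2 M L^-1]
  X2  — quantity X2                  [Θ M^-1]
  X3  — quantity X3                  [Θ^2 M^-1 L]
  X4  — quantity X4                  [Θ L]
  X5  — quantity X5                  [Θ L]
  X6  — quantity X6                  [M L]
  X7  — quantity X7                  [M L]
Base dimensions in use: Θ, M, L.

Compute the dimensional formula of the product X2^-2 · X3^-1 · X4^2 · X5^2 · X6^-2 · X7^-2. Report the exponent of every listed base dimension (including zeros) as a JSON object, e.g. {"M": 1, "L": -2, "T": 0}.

{"Θ": 0, "M": -1, "L": -1}

Write exponents as rows Θ,M,L / cols X1,X2,X3,X4,X5,X6,X7:
  Θ: [-2  1  2  1  1  0  0]
  M: [ 1 -1 -1  0  0  1  1]
  L: [-1  0  1  1  1  1  1]
  [Θ]: (-2)·1+(-1)·2+(2)·1+(2)·1+(-2)·0+(-2)·0 = 0
  [M]: (-2)·-1+(-1)·-1+(2)·0+(2)·0+(-2)·1+(-2)·1 = -1
  [L]: (-2)·0+(-1)·1+(2)·1+(2)·1+(-2)·1+(-2)·1 = -1
⇒ M^-1 L^-1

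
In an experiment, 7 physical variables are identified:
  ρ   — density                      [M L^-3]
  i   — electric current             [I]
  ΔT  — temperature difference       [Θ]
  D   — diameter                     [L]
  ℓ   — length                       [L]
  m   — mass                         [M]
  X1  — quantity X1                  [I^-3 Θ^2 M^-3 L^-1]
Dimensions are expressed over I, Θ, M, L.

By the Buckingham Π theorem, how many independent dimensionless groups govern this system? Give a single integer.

3

Exponent matrix [I,Θ,M,L] × [ρ,i,ΔT,D,ℓ,m,X1]:
  I: [ 0  1  0  0  0  0 -3]
  Θ: [ 0  0  1  0  0  0  2]
  M: [ 1  0  0  0  0  1 -3]
  L: [-3  0  0  1  1  0 -1]
Row reduction gives pivot columns ρ,i,ΔT,D; rank = 4
7 vars − rank 4 = 3 Π groups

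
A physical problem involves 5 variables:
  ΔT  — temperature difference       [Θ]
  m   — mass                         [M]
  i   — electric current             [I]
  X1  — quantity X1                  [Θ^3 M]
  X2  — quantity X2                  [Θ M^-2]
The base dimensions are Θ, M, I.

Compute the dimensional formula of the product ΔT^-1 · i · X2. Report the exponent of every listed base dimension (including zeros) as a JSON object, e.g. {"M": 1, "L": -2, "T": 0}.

Write exponents as rows Θ,M,I / cols ΔT,m,i,X1,X2:
  Θ: [ 1  0  0  3  1]
  M: [ 0  1  0  1 -2]
  I: [ 0  0  1  0  0]
  [Θ]: (-1)·1+(1)·0+(1)·1 = 0
  [M]: (-1)·0+(1)·0+(1)·-2 = -2
  [I]: (-1)·0+(1)·1+(1)·0 = 1
⇒ M^-2 I

{"Θ": 0, "M": -2, "I": 1}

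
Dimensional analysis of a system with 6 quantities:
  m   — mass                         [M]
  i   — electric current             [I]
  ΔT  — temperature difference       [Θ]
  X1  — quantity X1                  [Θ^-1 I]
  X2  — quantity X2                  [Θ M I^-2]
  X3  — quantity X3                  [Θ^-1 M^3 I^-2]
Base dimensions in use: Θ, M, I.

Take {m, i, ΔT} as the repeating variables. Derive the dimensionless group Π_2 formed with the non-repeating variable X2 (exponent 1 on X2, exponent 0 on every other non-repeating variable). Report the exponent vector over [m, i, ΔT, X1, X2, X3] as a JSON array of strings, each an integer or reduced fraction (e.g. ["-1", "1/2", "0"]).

["-1", "2", "-1", "0", "1", "0"]

Write exponents as rows Θ,M,I / cols m,i,ΔT,X1,X2,X3:
  Θ: [ 0  0  1 -1  1 -1]
  M: [ 1  0  0  0  1  3]
  I: [ 0  1  0  1 -2 -2]
Echelon form has 3 nonzero rows (pivots: m,i,ΔT)
Pivot set = {m,i,ΔT}, free = {X1,X2,X3}
RREF:
  r0: [   1    0    0    0    1    3]
  r1: [   0    1    0    1   -2   -2]
  r2: [   0    0    1   -1    1   -1]
Fix exponent of X2 at 1, X1 at 0, X3 at 0; solve each RREF row for its pivot's exponent:
  r0: exp(m) + (1)·1 = 0 ⇒ exp(m) = -1
  r1: exp(i) + (-2)·1 = 0 ⇒ exp(i) = 2
  r2: exp(ΔT) + (1)·1 = 0 ⇒ exp(ΔT) = -1
Π_2 = m^-1 · i^2 · ΔT^-1 · X2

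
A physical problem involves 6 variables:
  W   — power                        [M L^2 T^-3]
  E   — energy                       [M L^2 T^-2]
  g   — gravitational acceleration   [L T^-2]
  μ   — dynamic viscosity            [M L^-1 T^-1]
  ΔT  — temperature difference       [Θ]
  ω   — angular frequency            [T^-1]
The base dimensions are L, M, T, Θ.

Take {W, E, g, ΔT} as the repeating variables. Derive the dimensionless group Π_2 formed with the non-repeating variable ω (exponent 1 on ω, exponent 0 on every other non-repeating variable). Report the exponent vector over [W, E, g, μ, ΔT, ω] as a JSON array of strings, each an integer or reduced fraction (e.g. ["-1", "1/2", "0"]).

Exponent matrix [L,M,T,Θ] × [W,E,g,μ,ΔT,ω]:
  L: [ 2  2  1 -1  0  0]
  M: [ 1  1  0  1  0  0]
  T: [-3 -2 -2 -1  0 -1]
  Θ: [ 0  0  0  0  1  0]
RREF → pivots at {W,E,g,ΔT} ⇒ r = 4
Repeat: W,E,g,ΔT; free: μ,ω
RREF:
  r0: [   1    0    0    5    0    1]
  r1: [   0    1    0   -4    0   -1]
  r2: [   0    0    1   -3    0    0]
  r3: [   0    0    0    0    1    0]
Fix exponent of ω at 1, μ at 0; solve each RREF row for its pivot's exponent:
  r0: exp(W) + (1)·1 = 0 ⇒ exp(W) = -1
  r1: exp(E) + (-1)·1 = 0 ⇒ exp(E) = 1
  r2: exp(g) + (0)·1 = 0 ⇒ exp(g) = 0
  r3: exp(ΔT) + (0)·1 = 0 ⇒ exp(ΔT) = 0
Π_2 = W^-1 · E · ω

["-1", "1", "0", "0", "0", "1"]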